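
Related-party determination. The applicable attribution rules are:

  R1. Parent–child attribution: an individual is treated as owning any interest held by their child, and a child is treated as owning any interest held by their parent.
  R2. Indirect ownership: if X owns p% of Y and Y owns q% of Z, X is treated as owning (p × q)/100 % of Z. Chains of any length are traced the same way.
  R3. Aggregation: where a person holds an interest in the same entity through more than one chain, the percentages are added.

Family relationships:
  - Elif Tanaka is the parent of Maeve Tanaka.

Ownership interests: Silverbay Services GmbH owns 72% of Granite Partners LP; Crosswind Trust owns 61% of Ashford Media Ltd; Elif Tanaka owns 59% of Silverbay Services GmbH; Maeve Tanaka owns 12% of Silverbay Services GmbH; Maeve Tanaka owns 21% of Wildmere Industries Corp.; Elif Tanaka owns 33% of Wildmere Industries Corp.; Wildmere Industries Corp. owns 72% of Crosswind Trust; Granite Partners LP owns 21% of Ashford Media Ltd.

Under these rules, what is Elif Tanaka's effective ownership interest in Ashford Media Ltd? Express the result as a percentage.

By parent–child attribution (R1), Elif Tanaka is treated as also owning Maeve Tanaka's interest in Wildmere Industries Corp, giving 33% + 21% = 54%.
By parent–child attribution (R1), Elif Tanaka is treated as also owning Maeve Tanaka's interest in Silverbay Services GmbH, giving 59% + 12% = 71%.
Chain via Wildmere Industries Corp. → Crosswind Trust (R2): 54% × 72% × 61% = 23.7168% of Ashford Media Ltd.
Chain via Silverbay Services GmbH → Granite Partners LP (R2): 71% × 72% × 21% = 10.7352% of Ashford Media Ltd.
Aggregating (R3): 23.7168% + 10.7352% = 34.452%.

34.452%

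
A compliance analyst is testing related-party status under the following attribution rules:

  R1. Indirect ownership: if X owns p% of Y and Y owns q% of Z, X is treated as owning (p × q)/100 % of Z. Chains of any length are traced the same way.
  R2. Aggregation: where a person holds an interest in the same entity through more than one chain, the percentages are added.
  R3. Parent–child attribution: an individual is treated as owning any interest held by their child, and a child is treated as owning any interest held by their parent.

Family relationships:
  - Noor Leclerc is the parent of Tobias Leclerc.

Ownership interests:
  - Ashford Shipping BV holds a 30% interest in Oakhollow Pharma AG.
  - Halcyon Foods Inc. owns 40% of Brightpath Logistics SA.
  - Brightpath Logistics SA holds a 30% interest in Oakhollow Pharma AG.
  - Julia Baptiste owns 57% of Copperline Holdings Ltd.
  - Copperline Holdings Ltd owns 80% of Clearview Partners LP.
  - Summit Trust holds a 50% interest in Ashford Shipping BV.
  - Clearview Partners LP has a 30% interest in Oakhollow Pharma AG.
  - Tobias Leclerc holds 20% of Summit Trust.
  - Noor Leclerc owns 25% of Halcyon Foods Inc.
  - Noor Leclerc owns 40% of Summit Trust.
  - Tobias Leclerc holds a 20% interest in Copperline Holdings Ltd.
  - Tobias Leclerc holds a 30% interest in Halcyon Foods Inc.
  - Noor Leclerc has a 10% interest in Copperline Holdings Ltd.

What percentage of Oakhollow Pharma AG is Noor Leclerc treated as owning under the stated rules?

22.8%

By parent–child attribution (R3), Noor Leclerc is treated as also owning Tobias Leclerc's interest in Copperline Holdings Ltd, giving 10% + 20% = 30%.
By parent–child attribution (R3), Noor Leclerc is treated as also owning Tobias Leclerc's interest in Summit Trust, giving 40% + 20% = 60%.
By parent–child attribution (R3), Noor Leclerc is treated as also owning Tobias Leclerc's interest in Halcyon Foods Inc, giving 25% + 30% = 55%.
Chain via Copperline Holdings Ltd → Clearview Partners LP (R1): 30% × 80% × 30% = 7.2% of Oakhollow Pharma AG.
Chain via Summit Trust → Ashford Shipping BV (R1): 60% × 50% × 30% = 9% of Oakhollow Pharma AG.
Chain via Halcyon Foods Inc. → Brightpath Logistics SA (R1): 55% × 40% × 30% = 6.6% of Oakhollow Pharma AG.
Aggregating (R2): 7.2% + 9% + 6.6% = 22.8%.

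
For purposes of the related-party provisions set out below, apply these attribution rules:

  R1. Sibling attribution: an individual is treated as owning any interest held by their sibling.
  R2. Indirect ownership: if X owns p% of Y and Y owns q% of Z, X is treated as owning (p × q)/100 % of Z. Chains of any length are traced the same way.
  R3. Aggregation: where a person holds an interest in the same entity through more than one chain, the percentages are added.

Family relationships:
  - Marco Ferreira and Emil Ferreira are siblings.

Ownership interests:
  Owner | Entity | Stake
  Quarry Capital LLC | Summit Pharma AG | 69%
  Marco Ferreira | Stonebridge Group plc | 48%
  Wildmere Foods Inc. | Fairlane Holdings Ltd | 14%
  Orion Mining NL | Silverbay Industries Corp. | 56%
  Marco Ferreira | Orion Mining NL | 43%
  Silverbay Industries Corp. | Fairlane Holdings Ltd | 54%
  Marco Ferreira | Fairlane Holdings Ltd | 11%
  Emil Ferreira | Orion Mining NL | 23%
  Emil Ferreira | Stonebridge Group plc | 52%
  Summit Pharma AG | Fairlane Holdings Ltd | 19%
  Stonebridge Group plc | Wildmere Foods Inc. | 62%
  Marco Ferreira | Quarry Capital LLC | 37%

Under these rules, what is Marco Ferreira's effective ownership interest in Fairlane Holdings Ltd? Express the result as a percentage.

By sibling attribution (R1), Marco Ferreira is treated as also owning Emil Ferreira's interest in Orion Mining NL, giving 43% + 23% = 66%.
By sibling attribution (R1), Marco Ferreira is treated as also owning Emil Ferreira's interest in Stonebridge Group plc, giving 48% + 52% = 100%.
Chain via Orion Mining NL → Silverbay Industries Corp. (R2): 66% × 56% × 54% = 19.9584% of Fairlane Holdings Ltd.
Chain via Quarry Capital LLC → Summit Pharma AG (R2): 37% × 69% × 19% = 4.8507% of Fairlane Holdings Ltd.
Chain via Stonebridge Group plc → Wildmere Foods Inc. (R2): 100% × 62% × 14% = 8.68% of Fairlane Holdings Ltd.
Direct interest in Fairlane Holdings Ltd: 11%.
Aggregating (R3): 19.9584% + 4.8507% + 8.68% + 11% = 44.4891%.

44.4891%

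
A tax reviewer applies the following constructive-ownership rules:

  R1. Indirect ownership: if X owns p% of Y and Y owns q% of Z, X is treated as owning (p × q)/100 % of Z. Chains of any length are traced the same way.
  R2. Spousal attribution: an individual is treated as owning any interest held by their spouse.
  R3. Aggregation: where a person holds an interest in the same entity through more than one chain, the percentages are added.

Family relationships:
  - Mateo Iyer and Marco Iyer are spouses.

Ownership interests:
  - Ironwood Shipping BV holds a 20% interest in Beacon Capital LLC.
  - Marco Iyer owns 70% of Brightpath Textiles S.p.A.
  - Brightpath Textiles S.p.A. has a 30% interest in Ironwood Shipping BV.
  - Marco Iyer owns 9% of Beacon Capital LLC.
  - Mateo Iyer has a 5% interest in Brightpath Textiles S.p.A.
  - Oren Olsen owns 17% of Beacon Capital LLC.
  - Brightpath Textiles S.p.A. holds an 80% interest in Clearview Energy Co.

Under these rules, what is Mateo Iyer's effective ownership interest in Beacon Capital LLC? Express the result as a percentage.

13.5%

By spousal attribution (R2), Mateo Iyer is treated as also owning Marco Iyer's interest in Brightpath Textiles S.p.A, giving 5% + 70% = 75%.
By spousal attribution (R2), Mateo Iyer is treated as owning Marco Iyer's 9% interest in Beacon Capital LLC.
Chain via Brightpath Textiles S.p.A. → Ironwood Shipping BV (R1): 75% × 30% × 20% = 4.5% of Beacon Capital LLC.
Direct interest in Beacon Capital LLC: 9%.
Aggregating (R3): 4.5% + 9% = 13.5%.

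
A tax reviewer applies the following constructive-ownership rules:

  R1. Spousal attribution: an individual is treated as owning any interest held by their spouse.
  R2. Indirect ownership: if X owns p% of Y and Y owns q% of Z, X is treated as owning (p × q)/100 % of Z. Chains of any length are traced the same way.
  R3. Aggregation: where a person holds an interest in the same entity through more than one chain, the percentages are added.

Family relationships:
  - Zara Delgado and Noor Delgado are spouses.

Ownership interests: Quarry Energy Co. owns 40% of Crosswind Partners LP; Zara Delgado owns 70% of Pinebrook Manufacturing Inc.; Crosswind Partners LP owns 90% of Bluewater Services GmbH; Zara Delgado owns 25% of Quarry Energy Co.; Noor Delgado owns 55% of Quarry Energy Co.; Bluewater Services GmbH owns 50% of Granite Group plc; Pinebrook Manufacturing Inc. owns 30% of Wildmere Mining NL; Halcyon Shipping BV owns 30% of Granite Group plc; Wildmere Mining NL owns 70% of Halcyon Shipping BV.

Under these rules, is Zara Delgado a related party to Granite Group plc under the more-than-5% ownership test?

Yes

By spousal attribution (R1), Zara Delgado is treated as also owning Noor Delgado's interest in Quarry Energy Co, giving 25% + 55% = 80%.
Chain via Pinebrook Manufacturing Inc. → Wildmere Mining NL → Halcyon Shipping BV (R2): 70% × 30% × 70% × 30% = 4.41% of Granite Group plc.
Chain via Quarry Energy Co. → Crosswind Partners LP → Bluewater Services GmbH (R2): 80% × 40% × 90% × 50% = 14.4% of Granite Group plc.
Aggregating (R3): 4.41% + 14.4% = 18.81%.
18.81% exceeds the 5% threshold, so Zara is a related party to Granite Group plc.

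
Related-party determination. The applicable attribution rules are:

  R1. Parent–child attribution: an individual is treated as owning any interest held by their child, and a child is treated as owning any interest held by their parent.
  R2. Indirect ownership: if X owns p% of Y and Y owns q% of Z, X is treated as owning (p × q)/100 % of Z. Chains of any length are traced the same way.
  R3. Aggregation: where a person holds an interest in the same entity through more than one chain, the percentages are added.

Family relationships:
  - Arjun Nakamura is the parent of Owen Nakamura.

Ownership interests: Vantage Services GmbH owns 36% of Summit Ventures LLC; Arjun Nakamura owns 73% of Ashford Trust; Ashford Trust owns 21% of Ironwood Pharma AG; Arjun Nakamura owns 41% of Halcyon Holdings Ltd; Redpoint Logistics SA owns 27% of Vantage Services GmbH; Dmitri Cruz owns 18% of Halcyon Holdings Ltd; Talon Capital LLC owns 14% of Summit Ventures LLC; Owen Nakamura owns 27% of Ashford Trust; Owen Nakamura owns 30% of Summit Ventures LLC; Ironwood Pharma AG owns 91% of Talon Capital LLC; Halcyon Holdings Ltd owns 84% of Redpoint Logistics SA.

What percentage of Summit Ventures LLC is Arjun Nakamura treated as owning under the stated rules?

By parent–child attribution (R1), Arjun Nakamura is treated as also owning Owen Nakamura's interest in Ashford Trust, giving 73% + 27% = 100%.
By parent–child attribution (R1), Arjun Nakamura is treated as owning Owen Nakamura's 30% interest in Summit Ventures LLC.
Chain via Ashford Trust → Ironwood Pharma AG → Talon Capital LLC (R2): 100% × 21% × 91% × 14% = 2.6754% of Summit Ventures LLC.
Chain via Halcyon Holdings Ltd → Redpoint Logistics SA → Vantage Services GmbH (R2): 41% × 84% × 27% × 36% = 3.347568% of Summit Ventures LLC.
Direct interest in Summit Ventures LLC: 30%.
Aggregating (R3): 2.6754% + 3.347568% + 30% = 36.022968%.

36.022968%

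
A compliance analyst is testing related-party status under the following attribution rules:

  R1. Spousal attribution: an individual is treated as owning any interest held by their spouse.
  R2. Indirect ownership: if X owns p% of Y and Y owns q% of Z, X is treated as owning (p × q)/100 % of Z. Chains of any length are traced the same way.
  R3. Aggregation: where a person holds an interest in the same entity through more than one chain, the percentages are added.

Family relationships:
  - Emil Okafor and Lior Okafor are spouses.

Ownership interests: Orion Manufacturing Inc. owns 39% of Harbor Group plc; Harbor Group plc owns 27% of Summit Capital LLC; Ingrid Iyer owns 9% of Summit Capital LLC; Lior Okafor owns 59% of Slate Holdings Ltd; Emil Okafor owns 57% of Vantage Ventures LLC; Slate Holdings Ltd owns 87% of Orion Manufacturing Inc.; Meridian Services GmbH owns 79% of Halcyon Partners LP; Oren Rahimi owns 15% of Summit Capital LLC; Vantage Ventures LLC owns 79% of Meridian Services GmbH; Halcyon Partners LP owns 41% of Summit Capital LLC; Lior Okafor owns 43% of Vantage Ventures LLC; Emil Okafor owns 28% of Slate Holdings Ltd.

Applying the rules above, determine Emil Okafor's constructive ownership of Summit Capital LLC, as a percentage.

33.558257%

By spousal attribution (R1), Emil Okafor is treated as also owning Lior Okafor's interest in Slate Holdings Ltd, giving 28% + 59% = 87%.
By spousal attribution (R1), Emil Okafor is treated as also owning Lior Okafor's interest in Vantage Ventures LLC, giving 57% + 43% = 100%.
Chain via Slate Holdings Ltd → Orion Manufacturing Inc. → Harbor Group plc (R2): 87% × 87% × 39% × 27% = 7.970157% of Summit Capital LLC.
Chain via Vantage Ventures LLC → Meridian Services GmbH → Halcyon Partners LP (R2): 100% × 79% × 79% × 41% = 25.5881% of Summit Capital LLC.
Aggregating (R3): 7.970157% + 25.5881% = 33.558257%.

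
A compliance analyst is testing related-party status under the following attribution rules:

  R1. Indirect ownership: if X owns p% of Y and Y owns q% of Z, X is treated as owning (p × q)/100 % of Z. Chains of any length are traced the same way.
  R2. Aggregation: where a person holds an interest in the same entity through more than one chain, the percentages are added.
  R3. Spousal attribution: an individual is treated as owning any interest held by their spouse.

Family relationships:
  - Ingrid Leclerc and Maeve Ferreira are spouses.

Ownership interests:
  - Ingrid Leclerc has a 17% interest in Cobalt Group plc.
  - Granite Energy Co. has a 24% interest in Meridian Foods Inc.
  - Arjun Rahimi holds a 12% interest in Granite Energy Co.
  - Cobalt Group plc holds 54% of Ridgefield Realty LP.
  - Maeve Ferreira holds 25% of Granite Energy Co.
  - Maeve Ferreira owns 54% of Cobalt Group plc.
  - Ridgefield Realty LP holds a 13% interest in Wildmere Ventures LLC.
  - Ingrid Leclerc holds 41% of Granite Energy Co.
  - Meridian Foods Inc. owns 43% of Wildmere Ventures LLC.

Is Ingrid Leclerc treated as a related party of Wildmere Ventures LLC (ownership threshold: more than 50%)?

By spousal attribution (R3), Ingrid Leclerc is treated as also owning Maeve Ferreira's interest in Granite Energy Co, giving 41% + 25% = 66%.
By spousal attribution (R3), Ingrid Leclerc is treated as also owning Maeve Ferreira's interest in Cobalt Group plc, giving 17% + 54% = 71%.
Chain via Granite Energy Co. → Meridian Foods Inc. (R1): 66% × 24% × 43% = 6.8112% of Wildmere Ventures LLC.
Chain via Cobalt Group plc → Ridgefield Realty LP (R1): 71% × 54% × 13% = 4.9842% of Wildmere Ventures LLC.
Aggregating (R2): 6.8112% + 4.9842% = 11.7954%.
11.7954% does not exceed the 50% threshold, so Ingrid is not a related party to Wildmere Ventures LLC.

No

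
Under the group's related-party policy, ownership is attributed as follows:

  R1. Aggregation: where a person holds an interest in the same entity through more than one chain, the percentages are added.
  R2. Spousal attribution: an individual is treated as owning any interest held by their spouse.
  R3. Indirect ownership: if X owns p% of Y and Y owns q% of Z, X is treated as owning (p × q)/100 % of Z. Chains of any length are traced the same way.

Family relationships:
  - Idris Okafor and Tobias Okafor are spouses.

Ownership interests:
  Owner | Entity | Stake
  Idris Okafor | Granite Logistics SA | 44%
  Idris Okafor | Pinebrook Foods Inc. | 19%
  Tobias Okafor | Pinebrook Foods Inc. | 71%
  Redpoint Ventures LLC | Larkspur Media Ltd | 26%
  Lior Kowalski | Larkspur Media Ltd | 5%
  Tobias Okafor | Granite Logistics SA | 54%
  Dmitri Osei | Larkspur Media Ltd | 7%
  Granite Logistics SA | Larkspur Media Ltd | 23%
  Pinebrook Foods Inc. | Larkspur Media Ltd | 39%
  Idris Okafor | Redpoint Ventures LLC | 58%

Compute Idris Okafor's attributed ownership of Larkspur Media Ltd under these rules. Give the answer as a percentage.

72.72%

By spousal attribution (R2), Idris Okafor is treated as also owning Tobias Okafor's interest in Granite Logistics SA, giving 44% + 54% = 98%.
By spousal attribution (R2), Idris Okafor is treated as also owning Tobias Okafor's interest in Pinebrook Foods Inc, giving 19% + 71% = 90%.
Chain via Redpoint Ventures LLC (R3): 58% × 26% = 15.08% of Larkspur Media Ltd.
Chain via Granite Logistics SA (R3): 98% × 23% = 22.54% of Larkspur Media Ltd.
Chain via Pinebrook Foods Inc. (R3): 90% × 39% = 35.1% of Larkspur Media Ltd.
Aggregating (R1): 15.08% + 22.54% + 35.1% = 72.72%.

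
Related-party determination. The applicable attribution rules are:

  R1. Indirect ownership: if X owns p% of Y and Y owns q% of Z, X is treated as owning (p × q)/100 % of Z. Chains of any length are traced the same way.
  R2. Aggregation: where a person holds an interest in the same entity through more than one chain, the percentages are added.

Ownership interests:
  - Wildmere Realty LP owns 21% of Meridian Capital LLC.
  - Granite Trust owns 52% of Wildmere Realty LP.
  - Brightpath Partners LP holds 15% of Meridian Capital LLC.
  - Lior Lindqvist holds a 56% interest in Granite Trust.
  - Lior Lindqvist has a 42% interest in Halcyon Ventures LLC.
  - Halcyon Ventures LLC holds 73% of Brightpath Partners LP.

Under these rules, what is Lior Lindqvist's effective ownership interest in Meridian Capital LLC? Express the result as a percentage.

10.7142%

Chain via Halcyon Ventures LLC → Brightpath Partners LP (R1): 42% × 73% × 15% = 4.599% of Meridian Capital LLC.
Chain via Granite Trust → Wildmere Realty LP (R1): 56% × 52% × 21% = 6.1152% of Meridian Capital LLC.
Aggregating (R2): 4.599% + 6.1152% = 10.7142%.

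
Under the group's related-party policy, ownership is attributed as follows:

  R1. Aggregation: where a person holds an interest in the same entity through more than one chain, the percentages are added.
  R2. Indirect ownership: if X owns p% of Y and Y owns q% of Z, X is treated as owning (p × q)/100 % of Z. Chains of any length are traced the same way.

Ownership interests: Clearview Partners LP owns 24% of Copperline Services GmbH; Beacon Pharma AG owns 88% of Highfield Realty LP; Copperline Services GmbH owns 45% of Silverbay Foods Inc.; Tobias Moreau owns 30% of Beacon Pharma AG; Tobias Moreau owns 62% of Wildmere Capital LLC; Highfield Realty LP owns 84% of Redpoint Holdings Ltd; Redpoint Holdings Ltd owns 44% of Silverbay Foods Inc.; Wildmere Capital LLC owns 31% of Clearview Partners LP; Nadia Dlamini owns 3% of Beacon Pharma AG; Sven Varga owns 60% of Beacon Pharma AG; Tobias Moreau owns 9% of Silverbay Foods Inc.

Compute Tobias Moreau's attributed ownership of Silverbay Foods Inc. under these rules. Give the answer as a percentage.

20.8332%

Chain via Wildmere Capital LLC → Clearview Partners LP → Copperline Services GmbH (R2): 62% × 31% × 24% × 45% = 2.07576% of Silverbay Foods Inc.
Chain via Beacon Pharma AG → Highfield Realty LP → Redpoint Holdings Ltd (R2): 30% × 88% × 84% × 44% = 9.75744% of Silverbay Foods Inc.
Direct interest in Silverbay Foods Inc: 9%.
Aggregating (R1): 2.07576% + 9.75744% + 9% = 20.8332%.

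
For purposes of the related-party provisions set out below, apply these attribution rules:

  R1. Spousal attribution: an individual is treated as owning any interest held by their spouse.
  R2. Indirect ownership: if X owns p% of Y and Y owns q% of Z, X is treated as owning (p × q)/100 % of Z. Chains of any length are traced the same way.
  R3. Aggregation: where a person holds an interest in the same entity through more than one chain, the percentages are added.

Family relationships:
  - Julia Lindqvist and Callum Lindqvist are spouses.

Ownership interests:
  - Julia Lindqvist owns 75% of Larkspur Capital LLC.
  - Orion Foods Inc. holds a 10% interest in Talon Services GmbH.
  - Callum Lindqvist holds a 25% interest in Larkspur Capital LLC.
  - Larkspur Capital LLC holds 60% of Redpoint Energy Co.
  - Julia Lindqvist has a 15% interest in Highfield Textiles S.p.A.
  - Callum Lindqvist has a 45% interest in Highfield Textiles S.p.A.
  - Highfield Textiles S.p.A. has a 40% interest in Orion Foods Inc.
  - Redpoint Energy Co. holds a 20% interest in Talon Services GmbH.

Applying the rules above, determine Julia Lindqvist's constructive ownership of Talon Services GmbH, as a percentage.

14.4%

By spousal attribution (R1), Julia Lindqvist is treated as also owning Callum Lindqvist's interest in Larkspur Capital LLC, giving 75% + 25% = 100%.
By spousal attribution (R1), Julia Lindqvist is treated as also owning Callum Lindqvist's interest in Highfield Textiles S.p.A, giving 15% + 45% = 60%.
Chain via Larkspur Capital LLC → Redpoint Energy Co. (R2): 100% × 60% × 20% = 12% of Talon Services GmbH.
Chain via Highfield Textiles S.p.A. → Orion Foods Inc. (R2): 60% × 40% × 10% = 2.4% of Talon Services GmbH.
Aggregating (R3): 12% + 2.4% = 14.4%.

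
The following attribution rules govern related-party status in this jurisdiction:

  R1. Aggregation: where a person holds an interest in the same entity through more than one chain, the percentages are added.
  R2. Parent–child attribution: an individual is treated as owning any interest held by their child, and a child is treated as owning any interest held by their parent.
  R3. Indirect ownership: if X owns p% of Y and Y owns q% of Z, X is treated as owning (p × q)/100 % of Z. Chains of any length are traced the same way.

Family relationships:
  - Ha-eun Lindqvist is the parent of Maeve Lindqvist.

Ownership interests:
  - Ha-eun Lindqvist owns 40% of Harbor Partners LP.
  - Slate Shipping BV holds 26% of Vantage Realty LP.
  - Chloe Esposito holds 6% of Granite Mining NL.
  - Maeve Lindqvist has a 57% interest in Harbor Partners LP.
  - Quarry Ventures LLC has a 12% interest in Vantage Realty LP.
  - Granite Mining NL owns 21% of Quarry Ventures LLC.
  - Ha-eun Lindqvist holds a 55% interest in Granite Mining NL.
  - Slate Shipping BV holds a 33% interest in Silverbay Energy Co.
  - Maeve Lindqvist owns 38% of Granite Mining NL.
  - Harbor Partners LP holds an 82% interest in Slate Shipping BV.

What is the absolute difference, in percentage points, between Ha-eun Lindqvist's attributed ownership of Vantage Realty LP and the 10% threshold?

13.024

By parent–child attribution (R2), Ha-eun Lindqvist is treated as also owning Maeve Lindqvist's interest in Harbor Partners LP, giving 40% + 57% = 97%.
By parent–child attribution (R2), Ha-eun Lindqvist is treated as also owning Maeve Lindqvist's interest in Granite Mining NL, giving 55% + 38% = 93%.
Chain via Harbor Partners LP → Slate Shipping BV (R3): 97% × 82% × 26% = 20.6804% of Vantage Realty LP.
Chain via Granite Mining NL → Quarry Ventures LLC (R3): 93% × 21% × 12% = 2.3436% of Vantage Realty LP.
Aggregating (R1): 20.6804% + 2.3436% = 23.024%.
23.024% exceeds the 10% threshold by 13.024 percentage points.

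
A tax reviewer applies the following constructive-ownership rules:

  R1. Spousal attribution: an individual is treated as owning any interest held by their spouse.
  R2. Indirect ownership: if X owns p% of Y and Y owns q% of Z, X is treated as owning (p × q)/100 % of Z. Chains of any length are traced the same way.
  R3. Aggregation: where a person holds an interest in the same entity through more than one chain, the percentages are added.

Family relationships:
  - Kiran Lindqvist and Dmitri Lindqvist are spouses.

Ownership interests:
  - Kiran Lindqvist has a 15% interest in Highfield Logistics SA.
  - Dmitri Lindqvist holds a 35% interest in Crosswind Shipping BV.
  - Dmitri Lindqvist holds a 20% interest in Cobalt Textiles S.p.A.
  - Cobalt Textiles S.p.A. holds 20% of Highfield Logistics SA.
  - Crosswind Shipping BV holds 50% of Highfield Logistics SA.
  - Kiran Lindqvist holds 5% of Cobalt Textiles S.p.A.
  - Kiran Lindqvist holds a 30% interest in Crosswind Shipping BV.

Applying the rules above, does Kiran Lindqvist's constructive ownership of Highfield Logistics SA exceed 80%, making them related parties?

No

By spousal attribution (R1), Kiran Lindqvist is treated as also owning Dmitri Lindqvist's interest in Cobalt Textiles S.p.A, giving 5% + 20% = 25%.
By spousal attribution (R1), Kiran Lindqvist is treated as also owning Dmitri Lindqvist's interest in Crosswind Shipping BV, giving 30% + 35% = 65%.
Chain via Cobalt Textiles S.p.A. (R2): 25% × 20% = 5% of Highfield Logistics SA.
Chain via Crosswind Shipping BV (R2): 65% × 50% = 32.5% of Highfield Logistics SA.
Direct interest in Highfield Logistics SA: 15%.
Aggregating (R3): 5% + 32.5% + 15% = 52.5%.
52.5% does not exceed the 80% threshold, so Kiran is not a related party to Highfield Logistics SA.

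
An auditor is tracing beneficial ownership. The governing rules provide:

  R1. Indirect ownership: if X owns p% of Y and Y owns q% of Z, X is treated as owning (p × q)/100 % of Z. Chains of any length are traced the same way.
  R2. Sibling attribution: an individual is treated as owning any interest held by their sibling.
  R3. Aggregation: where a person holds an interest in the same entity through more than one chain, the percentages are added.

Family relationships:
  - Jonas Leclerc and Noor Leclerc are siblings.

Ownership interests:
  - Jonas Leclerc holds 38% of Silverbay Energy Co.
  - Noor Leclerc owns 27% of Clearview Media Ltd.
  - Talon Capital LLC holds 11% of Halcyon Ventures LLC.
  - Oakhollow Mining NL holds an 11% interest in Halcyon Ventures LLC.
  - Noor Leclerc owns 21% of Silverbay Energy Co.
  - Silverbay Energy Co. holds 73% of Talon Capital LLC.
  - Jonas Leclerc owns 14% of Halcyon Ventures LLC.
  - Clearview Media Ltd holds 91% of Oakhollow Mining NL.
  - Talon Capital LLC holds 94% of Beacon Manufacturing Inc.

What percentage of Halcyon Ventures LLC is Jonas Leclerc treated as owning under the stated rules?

By sibling attribution (R2), Jonas Leclerc is treated as also owning Noor Leclerc's interest in Silverbay Energy Co, giving 38% + 21% = 59%.
By sibling attribution (R2), Jonas Leclerc is treated as owning Noor Leclerc's 27% interest in Clearview Media Ltd.
Chain via Silverbay Energy Co. → Talon Capital LLC (R1): 59% × 73% × 11% = 4.7377% of Halcyon Ventures LLC.
Direct interest in Halcyon Ventures LLC: 14%.
Chain via Clearview Media Ltd → Oakhollow Mining NL (R1): 27% × 91% × 11% = 2.7027% of Halcyon Ventures LLC.
Aggregating (R3): 4.7377% + 14% + 2.7027% = 21.4404%.

21.4404%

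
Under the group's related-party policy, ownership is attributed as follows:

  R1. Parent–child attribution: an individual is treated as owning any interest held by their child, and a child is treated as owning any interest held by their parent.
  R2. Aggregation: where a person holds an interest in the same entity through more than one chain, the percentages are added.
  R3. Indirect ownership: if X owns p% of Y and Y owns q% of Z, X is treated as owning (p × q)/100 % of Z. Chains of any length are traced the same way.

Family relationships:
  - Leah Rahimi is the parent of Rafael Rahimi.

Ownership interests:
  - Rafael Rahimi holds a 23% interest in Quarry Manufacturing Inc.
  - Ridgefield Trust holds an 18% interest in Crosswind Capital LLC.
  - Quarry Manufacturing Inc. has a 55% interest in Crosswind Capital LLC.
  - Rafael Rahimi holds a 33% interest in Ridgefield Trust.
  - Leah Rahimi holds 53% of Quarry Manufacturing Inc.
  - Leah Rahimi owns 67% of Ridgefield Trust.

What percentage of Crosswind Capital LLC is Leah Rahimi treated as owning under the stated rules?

By parent–child attribution (R1), Leah Rahimi is treated as also owning Rafael Rahimi's interest in Ridgefield Trust, giving 67% + 33% = 100%.
By parent–child attribution (R1), Leah Rahimi is treated as also owning Rafael Rahimi's interest in Quarry Manufacturing Inc, giving 53% + 23% = 76%.
Chain via Ridgefield Trust (R3): 100% × 18% = 18% of Crosswind Capital LLC.
Chain via Quarry Manufacturing Inc. (R3): 76% × 55% = 41.8% of Crosswind Capital LLC.
Aggregating (R2): 18% + 41.8% = 59.8%.

59.8%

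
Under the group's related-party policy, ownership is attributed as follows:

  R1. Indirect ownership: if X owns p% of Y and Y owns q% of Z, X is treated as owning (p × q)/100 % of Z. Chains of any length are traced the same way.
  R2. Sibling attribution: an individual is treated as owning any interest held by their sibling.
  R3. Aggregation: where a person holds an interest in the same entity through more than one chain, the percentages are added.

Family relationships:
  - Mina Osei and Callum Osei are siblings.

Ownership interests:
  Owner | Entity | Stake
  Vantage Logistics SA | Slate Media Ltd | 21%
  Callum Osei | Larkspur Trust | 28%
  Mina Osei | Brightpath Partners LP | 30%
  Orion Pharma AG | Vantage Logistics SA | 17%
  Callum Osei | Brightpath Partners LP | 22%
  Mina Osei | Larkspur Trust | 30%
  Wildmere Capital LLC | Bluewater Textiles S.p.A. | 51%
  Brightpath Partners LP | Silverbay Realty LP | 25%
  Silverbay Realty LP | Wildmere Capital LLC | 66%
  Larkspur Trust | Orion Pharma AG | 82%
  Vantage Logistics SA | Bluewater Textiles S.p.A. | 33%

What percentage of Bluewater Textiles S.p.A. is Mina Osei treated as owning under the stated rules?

7.043916%

By sibling attribution (R2), Mina Osei is treated as also owning Callum Osei's interest in Brightpath Partners LP, giving 30% + 22% = 52%.
By sibling attribution (R2), Mina Osei is treated as also owning Callum Osei's interest in Larkspur Trust, giving 30% + 28% = 58%.
Chain via Brightpath Partners LP → Silverbay Realty LP → Wildmere Capital LLC (R1): 52% × 25% × 66% × 51% = 4.3758% of Bluewater Textiles S.p.A.
Chain via Larkspur Trust → Orion Pharma AG → Vantage Logistics SA (R1): 58% × 82% × 17% × 33% = 2.668116% of Bluewater Textiles S.p.A.
Aggregating (R3): 4.3758% + 2.668116% = 7.043916%.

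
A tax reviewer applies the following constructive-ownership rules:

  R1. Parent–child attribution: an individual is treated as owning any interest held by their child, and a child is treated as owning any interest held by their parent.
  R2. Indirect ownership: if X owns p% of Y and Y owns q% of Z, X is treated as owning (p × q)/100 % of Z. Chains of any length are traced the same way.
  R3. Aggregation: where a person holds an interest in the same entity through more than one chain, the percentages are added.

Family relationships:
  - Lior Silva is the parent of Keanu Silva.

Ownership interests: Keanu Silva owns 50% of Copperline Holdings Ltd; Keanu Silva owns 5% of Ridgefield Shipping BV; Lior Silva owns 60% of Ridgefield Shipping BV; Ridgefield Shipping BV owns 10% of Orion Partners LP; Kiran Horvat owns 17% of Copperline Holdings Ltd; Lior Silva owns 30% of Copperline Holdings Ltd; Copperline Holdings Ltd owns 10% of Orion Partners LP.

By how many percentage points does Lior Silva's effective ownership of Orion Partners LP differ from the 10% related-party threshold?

By parent–child attribution (R1), Lior Silva is treated as also owning Keanu Silva's interest in Ridgefield Shipping BV, giving 60% + 5% = 65%.
By parent–child attribution (R1), Lior Silva is treated as also owning Keanu Silva's interest in Copperline Holdings Ltd, giving 30% + 50% = 80%.
Chain via Ridgefield Shipping BV (R2): 65% × 10% = 6.5% of Orion Partners LP.
Chain via Copperline Holdings Ltd (R2): 80% × 10% = 8% of Orion Partners LP.
Aggregating (R3): 6.5% + 8% = 14.5%.
14.5% exceeds the 10% threshold by 4.5 percentage points.

4.5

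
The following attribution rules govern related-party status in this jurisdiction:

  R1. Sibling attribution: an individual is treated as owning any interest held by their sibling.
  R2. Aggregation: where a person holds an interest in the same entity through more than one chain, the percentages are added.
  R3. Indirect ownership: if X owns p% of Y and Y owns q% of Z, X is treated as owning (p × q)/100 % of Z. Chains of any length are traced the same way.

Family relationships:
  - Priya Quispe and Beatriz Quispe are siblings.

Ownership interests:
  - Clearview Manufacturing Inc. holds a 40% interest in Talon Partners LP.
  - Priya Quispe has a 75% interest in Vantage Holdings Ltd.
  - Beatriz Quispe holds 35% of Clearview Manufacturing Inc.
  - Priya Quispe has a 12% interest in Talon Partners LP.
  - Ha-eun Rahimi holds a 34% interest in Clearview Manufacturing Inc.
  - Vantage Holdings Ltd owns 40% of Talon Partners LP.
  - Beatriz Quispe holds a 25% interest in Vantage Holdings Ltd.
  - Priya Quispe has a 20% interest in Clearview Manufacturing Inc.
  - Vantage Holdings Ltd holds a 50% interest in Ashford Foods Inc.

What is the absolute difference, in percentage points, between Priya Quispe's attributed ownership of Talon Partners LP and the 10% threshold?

64

By sibling attribution (R1), Priya Quispe is treated as also owning Beatriz Quispe's interest in Vantage Holdings Ltd, giving 75% + 25% = 100%.
By sibling attribution (R1), Priya Quispe is treated as also owning Beatriz Quispe's interest in Clearview Manufacturing Inc, giving 20% + 35% = 55%.
Chain via Vantage Holdings Ltd (R3): 100% × 40% = 40% of Talon Partners LP.
Chain via Clearview Manufacturing Inc. (R3): 55% × 40% = 22% of Talon Partners LP.
Direct interest in Talon Partners LP: 12%.
Aggregating (R2): 40% + 22% + 12% = 74%.
74% exceeds the 10% threshold by 64 percentage points.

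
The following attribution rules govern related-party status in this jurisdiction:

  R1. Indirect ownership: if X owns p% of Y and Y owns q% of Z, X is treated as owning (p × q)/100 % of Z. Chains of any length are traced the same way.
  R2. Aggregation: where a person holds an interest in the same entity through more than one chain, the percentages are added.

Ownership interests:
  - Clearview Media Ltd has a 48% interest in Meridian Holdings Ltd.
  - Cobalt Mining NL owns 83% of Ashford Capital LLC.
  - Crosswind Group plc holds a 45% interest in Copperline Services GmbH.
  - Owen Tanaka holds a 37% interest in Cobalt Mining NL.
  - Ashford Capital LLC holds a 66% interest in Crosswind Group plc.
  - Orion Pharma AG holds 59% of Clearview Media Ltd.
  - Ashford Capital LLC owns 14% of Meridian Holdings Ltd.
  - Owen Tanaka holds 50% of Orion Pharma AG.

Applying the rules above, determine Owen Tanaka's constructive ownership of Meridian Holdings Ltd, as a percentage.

18.4594%

Chain via Orion Pharma AG → Clearview Media Ltd (R1): 50% × 59% × 48% = 14.16% of Meridian Holdings Ltd.
Chain via Cobalt Mining NL → Ashford Capital LLC (R1): 37% × 83% × 14% = 4.2994% of Meridian Holdings Ltd.
Aggregating (R2): 14.16% + 4.2994% = 18.4594%.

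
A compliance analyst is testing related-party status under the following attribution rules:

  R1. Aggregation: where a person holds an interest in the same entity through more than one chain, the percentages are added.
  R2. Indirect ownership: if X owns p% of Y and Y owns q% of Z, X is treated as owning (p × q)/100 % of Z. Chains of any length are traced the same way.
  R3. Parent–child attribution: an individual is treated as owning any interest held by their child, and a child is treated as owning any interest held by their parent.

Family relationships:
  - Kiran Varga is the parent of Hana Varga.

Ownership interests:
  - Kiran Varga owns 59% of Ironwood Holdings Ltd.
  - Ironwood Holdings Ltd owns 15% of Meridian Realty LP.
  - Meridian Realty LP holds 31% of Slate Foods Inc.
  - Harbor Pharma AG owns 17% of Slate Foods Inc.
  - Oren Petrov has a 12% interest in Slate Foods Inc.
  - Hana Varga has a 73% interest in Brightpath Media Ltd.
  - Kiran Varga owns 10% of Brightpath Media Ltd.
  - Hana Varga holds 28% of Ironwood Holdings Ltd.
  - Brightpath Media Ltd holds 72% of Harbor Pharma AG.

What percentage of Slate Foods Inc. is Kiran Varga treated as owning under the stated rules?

14.2047%

By parent–child attribution (R3), Kiran Varga is treated as also owning Hana Varga's interest in Ironwood Holdings Ltd, giving 59% + 28% = 87%.
By parent–child attribution (R3), Kiran Varga is treated as also owning Hana Varga's interest in Brightpath Media Ltd, giving 10% + 73% = 83%.
Chain via Ironwood Holdings Ltd → Meridian Realty LP (R2): 87% × 15% × 31% = 4.0455% of Slate Foods Inc.
Chain via Brightpath Media Ltd → Harbor Pharma AG (R2): 83% × 72% × 17% = 10.1592% of Slate Foods Inc.
Aggregating (R1): 4.0455% + 10.1592% = 14.2047%.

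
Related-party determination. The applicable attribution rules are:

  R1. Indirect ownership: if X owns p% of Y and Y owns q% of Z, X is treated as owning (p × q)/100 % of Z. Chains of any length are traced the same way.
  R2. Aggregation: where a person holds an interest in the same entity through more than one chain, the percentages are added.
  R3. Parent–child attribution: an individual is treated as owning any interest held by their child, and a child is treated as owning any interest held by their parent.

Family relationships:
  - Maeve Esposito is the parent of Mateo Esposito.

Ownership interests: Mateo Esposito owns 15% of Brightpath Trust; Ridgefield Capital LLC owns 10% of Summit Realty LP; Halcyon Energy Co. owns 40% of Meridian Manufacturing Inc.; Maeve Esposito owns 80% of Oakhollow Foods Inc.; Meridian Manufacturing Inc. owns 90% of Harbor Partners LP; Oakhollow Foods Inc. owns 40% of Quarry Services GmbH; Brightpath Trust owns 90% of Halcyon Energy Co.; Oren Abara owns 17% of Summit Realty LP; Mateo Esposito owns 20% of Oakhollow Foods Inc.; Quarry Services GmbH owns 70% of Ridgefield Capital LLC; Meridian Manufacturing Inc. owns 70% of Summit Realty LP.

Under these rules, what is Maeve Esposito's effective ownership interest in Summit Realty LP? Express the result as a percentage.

6.58%

By parent–child attribution (R3), Maeve Esposito is treated as also owning Mateo Esposito's interest in Oakhollow Foods Inc, giving 80% + 20% = 100%.
By parent–child attribution (R3), Maeve Esposito is treated as owning Mateo Esposito's 15% interest in Brightpath Trust.
Chain via Oakhollow Foods Inc. → Quarry Services GmbH → Ridgefield Capital LLC (R1): 100% × 40% × 70% × 10% = 2.8% of Summit Realty LP.
Chain via Brightpath Trust → Halcyon Energy Co. → Meridian Manufacturing Inc. (R1): 15% × 90% × 40% × 70% = 3.78% of Summit Realty LP.
Aggregating (R2): 2.8% + 3.78% = 6.58%.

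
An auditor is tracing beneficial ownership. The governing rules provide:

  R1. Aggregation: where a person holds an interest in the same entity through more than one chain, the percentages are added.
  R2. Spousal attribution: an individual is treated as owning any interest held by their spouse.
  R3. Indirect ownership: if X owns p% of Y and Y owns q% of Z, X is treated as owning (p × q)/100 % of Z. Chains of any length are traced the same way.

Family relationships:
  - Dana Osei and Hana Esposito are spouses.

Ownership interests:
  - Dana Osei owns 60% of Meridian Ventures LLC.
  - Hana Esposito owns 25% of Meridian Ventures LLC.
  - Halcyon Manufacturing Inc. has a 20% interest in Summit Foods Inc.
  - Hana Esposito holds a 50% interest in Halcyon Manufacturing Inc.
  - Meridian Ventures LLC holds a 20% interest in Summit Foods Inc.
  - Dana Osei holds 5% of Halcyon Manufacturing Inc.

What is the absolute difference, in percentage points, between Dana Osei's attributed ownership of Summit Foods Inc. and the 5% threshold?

23

By spousal attribution (R2), Dana Osei is treated as also owning Hana Esposito's interest in Meridian Ventures LLC, giving 60% + 25% = 85%.
By spousal attribution (R2), Dana Osei is treated as also owning Hana Esposito's interest in Halcyon Manufacturing Inc, giving 5% + 50% = 55%.
Chain via Meridian Ventures LLC (R3): 85% × 20% = 17% of Summit Foods Inc.
Chain via Halcyon Manufacturing Inc. (R3): 55% × 20% = 11% of Summit Foods Inc.
Aggregating (R1): 17% + 11% = 28%.
28% exceeds the 5% threshold by 23 percentage points.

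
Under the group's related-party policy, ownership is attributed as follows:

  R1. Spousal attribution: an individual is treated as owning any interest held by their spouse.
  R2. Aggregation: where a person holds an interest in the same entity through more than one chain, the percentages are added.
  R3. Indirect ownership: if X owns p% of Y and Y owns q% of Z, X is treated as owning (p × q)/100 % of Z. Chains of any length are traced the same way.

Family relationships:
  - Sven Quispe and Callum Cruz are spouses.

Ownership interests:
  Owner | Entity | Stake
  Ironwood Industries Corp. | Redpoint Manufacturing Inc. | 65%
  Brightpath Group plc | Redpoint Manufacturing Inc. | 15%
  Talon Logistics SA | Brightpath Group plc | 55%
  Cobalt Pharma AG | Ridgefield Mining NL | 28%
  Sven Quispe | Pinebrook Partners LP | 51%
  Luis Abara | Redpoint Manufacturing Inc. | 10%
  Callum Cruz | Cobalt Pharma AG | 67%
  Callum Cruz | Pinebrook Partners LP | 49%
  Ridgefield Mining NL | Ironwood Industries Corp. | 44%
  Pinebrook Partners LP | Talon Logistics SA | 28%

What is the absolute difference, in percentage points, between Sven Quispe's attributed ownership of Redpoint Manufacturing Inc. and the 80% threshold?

By spousal attribution (R1), Sven Quispe is treated as also owning Callum Cruz's interest in Pinebrook Partners LP, giving 51% + 49% = 100%.
By spousal attribution (R1), Sven Quispe is treated as owning Callum Cruz's 67% interest in Cobalt Pharma AG.
Chain via Pinebrook Partners LP → Talon Logistics SA → Brightpath Group plc (R3): 100% × 28% × 55% × 15% = 2.31% of Redpoint Manufacturing Inc.
Chain via Cobalt Pharma AG → Ridgefield Mining NL → Ironwood Industries Corp. (R3): 67% × 28% × 44% × 65% = 5.36536% of Redpoint Manufacturing Inc.
Aggregating (R2): 2.31% + 5.36536% = 7.67536%.
7.67536% falls short of the 80% threshold by 72.32464 percentage points.

72.32464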